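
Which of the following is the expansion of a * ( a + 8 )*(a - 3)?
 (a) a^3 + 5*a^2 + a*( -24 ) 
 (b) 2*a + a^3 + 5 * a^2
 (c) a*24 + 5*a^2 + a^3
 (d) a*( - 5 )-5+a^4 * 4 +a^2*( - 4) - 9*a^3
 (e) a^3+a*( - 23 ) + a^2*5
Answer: a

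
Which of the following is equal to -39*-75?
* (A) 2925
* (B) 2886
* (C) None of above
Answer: A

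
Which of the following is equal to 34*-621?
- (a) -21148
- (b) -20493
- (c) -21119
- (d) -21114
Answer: d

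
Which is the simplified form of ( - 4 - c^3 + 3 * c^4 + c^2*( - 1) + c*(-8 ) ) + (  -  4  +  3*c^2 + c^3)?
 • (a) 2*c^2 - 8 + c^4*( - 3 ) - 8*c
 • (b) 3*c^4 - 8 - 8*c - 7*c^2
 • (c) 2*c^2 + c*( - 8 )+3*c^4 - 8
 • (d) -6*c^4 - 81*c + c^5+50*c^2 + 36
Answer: c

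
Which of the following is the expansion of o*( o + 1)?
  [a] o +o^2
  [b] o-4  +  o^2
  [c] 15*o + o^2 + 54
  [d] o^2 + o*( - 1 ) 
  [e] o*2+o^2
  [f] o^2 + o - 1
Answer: a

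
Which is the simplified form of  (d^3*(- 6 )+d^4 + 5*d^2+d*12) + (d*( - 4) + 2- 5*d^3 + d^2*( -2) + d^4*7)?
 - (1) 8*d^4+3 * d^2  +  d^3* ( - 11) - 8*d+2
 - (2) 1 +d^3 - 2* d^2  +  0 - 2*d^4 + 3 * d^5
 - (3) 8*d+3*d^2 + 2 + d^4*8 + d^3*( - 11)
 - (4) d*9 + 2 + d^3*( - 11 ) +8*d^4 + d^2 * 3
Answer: 3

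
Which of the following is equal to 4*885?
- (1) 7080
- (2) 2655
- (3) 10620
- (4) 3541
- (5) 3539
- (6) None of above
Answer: 6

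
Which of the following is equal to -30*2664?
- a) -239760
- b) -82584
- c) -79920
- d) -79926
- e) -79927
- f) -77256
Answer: c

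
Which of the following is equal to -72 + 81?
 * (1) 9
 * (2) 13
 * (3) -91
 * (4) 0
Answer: 1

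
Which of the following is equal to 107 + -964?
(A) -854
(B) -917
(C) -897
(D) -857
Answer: D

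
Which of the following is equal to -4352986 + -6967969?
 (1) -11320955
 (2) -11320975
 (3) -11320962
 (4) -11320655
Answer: 1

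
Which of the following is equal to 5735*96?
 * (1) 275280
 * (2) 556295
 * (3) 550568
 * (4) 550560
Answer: 4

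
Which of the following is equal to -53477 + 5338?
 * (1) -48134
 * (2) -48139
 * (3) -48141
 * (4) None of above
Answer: 2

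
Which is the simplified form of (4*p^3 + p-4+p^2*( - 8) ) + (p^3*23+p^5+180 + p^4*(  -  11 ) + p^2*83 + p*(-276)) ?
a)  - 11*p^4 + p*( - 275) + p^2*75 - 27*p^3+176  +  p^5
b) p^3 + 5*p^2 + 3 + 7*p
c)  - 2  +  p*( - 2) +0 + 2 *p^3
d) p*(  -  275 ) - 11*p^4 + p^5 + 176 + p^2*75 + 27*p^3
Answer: d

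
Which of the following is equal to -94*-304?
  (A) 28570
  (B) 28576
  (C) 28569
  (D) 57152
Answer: B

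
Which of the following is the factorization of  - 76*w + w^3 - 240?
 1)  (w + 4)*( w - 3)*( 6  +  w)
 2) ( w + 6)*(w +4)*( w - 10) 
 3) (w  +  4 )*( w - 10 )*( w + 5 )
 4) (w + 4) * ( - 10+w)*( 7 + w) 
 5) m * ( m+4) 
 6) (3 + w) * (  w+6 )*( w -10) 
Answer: 2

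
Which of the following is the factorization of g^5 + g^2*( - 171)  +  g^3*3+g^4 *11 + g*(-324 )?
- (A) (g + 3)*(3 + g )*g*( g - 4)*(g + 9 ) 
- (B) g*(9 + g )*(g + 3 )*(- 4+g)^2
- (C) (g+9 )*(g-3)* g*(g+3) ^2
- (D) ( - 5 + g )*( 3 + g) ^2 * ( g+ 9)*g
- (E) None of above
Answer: A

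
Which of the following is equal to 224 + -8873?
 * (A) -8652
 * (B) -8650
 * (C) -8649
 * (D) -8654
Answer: C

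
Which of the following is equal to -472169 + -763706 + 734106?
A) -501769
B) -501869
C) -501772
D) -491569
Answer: A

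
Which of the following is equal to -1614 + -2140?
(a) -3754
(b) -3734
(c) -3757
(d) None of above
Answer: a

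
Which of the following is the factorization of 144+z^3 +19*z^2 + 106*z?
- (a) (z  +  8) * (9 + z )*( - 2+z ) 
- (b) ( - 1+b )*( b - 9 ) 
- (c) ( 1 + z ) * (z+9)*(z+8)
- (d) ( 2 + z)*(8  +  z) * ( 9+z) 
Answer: d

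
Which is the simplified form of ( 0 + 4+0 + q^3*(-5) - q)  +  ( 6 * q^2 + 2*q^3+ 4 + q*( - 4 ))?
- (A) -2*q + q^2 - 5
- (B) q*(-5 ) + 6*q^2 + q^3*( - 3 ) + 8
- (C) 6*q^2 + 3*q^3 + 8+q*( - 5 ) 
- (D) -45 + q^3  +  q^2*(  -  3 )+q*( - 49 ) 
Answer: B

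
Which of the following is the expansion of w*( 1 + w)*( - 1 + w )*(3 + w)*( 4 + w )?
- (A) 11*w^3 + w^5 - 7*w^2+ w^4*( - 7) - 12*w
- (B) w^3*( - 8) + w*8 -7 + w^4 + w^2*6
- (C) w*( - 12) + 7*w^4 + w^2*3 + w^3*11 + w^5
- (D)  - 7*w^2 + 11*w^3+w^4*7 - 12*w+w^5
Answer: D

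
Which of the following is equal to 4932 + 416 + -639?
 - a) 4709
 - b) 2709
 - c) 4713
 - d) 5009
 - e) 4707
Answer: a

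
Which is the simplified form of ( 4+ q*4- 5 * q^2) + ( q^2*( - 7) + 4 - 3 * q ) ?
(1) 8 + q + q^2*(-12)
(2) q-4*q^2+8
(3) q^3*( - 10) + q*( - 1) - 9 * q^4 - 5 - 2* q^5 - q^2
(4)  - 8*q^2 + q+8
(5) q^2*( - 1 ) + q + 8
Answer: 1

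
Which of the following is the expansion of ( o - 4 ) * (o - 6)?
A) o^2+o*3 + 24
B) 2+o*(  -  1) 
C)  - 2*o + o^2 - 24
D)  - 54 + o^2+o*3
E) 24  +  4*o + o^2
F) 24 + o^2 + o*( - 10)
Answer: F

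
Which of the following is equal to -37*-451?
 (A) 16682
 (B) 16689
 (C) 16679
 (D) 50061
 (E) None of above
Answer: E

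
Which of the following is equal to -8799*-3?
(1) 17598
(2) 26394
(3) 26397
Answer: 3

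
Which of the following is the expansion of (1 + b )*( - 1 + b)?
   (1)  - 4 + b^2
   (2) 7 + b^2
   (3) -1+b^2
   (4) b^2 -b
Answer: 3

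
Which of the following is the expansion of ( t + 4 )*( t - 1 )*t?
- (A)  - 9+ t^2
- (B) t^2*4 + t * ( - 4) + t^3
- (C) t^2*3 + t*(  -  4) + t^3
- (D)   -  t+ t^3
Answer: C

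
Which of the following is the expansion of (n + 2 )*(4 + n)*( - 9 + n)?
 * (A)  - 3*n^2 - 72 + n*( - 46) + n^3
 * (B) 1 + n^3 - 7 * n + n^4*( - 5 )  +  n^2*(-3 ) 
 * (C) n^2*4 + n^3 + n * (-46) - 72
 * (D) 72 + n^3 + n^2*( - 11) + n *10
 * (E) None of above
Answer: A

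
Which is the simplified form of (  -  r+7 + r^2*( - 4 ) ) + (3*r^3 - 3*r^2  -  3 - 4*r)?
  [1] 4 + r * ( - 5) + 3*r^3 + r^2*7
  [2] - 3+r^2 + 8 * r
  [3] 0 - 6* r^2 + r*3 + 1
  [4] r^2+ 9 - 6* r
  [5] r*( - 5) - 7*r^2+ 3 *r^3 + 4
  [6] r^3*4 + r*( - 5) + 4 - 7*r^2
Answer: 5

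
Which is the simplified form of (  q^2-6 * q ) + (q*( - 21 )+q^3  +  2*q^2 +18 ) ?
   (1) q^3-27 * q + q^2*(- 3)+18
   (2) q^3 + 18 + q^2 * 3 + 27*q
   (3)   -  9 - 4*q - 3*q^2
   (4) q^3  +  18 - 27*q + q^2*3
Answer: 4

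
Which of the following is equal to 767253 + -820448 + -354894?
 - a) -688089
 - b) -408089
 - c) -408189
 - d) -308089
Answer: b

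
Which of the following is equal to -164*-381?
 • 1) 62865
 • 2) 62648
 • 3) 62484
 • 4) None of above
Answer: 3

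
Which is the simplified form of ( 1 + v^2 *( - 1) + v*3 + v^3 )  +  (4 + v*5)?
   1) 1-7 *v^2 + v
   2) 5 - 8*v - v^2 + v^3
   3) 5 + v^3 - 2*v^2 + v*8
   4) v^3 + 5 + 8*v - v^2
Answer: 4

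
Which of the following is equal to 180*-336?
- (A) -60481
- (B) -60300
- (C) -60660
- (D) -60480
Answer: D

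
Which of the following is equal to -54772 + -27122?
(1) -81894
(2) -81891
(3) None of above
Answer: 1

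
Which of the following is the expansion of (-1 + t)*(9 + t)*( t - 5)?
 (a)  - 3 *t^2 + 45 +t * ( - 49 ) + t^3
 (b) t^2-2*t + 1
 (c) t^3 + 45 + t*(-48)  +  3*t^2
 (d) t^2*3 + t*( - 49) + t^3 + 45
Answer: d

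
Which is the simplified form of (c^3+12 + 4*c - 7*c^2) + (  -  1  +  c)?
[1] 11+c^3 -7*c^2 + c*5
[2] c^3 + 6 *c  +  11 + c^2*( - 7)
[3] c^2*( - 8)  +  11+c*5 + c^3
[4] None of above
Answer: 1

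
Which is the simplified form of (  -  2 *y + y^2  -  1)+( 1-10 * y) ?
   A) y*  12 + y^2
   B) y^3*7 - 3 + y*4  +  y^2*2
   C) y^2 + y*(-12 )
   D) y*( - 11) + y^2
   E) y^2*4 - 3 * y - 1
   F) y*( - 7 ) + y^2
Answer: C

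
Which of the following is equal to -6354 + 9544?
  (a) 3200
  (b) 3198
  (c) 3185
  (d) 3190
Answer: d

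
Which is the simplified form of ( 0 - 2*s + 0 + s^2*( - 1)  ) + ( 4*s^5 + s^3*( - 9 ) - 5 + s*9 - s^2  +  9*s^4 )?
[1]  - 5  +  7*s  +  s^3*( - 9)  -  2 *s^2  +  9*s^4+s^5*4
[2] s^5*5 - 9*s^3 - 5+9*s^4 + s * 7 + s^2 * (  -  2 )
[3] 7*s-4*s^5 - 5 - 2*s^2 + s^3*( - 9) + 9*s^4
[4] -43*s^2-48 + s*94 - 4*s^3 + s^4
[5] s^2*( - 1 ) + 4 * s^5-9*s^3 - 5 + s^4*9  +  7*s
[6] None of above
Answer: 1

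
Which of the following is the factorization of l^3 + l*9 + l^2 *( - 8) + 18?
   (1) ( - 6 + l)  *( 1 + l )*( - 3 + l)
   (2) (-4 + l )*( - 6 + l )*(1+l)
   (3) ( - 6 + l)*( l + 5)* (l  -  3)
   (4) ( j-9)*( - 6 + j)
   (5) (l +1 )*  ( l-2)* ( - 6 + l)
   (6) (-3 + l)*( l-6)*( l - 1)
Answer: 1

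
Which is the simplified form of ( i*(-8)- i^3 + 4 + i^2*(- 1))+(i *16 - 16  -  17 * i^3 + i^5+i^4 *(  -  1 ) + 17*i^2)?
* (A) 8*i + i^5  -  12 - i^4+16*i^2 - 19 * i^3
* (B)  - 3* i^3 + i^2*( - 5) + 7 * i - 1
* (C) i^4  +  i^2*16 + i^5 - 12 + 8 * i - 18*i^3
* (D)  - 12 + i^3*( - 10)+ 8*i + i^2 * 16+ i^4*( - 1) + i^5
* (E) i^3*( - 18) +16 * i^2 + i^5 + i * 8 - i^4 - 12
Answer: E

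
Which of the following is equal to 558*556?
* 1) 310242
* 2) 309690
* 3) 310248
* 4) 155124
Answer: 3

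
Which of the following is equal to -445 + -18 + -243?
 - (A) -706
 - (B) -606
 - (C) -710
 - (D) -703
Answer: A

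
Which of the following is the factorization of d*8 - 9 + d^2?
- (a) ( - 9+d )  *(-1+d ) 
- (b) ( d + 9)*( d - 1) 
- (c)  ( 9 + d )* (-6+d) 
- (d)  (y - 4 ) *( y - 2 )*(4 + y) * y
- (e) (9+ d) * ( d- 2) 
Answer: b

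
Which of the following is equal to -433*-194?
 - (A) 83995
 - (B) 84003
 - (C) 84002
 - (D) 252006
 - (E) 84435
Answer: C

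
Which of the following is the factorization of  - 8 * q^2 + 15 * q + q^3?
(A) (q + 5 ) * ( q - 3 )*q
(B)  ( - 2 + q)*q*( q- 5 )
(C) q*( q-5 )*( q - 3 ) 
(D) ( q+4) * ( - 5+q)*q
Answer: C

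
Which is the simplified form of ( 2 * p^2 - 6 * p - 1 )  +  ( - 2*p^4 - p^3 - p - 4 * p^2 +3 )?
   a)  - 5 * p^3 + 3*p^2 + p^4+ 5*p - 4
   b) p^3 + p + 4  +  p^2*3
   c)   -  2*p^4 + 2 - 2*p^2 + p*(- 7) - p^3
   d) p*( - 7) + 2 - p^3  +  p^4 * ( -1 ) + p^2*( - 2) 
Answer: c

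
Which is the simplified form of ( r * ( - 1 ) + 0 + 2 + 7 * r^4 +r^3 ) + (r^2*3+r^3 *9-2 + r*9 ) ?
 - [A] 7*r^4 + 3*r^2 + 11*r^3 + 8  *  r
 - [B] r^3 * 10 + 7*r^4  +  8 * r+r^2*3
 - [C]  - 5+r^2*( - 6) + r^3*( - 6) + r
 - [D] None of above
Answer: B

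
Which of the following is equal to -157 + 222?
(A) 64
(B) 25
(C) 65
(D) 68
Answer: C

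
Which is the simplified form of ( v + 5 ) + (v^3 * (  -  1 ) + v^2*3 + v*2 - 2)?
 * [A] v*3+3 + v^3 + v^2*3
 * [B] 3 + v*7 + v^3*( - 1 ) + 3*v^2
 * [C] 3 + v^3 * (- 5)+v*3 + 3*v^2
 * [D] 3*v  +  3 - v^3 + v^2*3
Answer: D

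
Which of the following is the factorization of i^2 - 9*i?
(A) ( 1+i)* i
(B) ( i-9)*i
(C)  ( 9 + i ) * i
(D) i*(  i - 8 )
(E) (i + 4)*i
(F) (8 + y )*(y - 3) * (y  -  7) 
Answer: B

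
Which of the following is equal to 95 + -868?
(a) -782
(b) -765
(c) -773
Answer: c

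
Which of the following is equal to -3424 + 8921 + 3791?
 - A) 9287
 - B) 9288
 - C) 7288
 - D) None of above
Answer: B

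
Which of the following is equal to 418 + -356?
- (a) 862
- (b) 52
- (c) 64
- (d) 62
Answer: d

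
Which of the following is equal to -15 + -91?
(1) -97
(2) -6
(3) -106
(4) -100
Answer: 3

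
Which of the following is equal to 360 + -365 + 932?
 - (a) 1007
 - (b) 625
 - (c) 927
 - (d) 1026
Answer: c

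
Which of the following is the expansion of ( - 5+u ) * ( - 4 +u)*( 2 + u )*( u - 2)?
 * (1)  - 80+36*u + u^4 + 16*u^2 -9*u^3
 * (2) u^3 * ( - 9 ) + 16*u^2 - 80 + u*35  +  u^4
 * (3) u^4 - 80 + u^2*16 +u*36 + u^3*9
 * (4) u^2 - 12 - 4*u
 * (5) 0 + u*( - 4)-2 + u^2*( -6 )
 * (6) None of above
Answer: 1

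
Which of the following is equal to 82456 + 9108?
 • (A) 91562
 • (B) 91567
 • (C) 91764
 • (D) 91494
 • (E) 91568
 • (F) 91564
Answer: F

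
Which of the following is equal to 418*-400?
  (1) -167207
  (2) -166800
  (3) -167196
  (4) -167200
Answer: 4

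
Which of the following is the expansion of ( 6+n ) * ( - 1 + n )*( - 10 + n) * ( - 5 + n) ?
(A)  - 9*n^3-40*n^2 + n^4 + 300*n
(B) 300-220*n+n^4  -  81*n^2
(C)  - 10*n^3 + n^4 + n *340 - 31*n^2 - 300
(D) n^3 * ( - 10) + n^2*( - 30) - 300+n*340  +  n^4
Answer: C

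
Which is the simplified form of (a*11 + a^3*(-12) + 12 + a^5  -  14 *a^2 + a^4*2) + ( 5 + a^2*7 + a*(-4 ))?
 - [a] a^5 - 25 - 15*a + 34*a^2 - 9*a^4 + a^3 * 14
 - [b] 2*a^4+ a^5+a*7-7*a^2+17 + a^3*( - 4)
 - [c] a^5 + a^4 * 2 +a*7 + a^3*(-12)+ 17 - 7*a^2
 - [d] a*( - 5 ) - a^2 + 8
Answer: c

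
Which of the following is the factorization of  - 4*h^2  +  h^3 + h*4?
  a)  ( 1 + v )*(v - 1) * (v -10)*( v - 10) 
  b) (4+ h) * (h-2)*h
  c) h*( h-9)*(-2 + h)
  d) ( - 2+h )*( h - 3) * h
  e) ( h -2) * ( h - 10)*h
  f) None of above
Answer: f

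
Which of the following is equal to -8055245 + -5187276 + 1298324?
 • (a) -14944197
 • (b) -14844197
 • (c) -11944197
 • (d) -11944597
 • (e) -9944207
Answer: c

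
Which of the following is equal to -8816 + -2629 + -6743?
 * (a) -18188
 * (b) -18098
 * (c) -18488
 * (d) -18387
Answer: a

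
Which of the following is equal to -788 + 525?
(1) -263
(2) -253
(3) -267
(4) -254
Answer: 1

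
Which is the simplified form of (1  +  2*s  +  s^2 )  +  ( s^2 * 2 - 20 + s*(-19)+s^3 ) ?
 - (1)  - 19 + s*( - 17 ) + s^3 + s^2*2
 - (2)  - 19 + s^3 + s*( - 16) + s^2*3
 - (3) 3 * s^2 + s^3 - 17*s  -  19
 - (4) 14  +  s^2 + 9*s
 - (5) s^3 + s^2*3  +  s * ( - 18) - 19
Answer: 3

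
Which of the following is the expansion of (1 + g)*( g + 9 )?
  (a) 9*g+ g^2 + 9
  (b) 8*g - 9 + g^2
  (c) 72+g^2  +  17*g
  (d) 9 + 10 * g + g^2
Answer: d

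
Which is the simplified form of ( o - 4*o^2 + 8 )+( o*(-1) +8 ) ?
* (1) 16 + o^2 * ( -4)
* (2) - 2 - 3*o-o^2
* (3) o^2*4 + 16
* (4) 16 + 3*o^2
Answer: 1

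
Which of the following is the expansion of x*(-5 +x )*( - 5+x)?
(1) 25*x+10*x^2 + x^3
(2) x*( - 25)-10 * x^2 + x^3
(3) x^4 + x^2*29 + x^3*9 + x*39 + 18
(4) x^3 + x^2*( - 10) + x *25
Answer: 4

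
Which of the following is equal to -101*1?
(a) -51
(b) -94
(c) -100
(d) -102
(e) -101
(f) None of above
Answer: e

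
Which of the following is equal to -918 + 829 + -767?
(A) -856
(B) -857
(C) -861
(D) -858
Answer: A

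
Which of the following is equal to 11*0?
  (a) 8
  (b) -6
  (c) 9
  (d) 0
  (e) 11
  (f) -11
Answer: d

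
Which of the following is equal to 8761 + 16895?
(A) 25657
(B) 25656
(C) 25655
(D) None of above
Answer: B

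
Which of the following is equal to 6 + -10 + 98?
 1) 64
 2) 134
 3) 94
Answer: 3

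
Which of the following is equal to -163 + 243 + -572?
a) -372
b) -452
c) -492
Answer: c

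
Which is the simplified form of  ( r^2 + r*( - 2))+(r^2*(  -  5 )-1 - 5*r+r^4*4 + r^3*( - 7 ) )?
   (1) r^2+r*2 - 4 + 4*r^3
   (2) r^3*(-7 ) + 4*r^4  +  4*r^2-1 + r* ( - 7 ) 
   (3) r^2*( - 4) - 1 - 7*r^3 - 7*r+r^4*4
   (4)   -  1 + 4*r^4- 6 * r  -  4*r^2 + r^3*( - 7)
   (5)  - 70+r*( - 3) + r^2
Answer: 3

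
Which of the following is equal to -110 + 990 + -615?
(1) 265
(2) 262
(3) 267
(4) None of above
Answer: 1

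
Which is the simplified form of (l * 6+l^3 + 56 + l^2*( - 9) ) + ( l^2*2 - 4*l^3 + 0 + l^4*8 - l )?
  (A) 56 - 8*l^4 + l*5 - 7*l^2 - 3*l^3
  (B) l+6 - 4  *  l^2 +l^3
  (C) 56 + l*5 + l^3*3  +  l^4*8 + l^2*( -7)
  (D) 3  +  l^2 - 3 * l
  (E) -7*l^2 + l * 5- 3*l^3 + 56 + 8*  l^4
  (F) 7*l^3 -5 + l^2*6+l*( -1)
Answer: E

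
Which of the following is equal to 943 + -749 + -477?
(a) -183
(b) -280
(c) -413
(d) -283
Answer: d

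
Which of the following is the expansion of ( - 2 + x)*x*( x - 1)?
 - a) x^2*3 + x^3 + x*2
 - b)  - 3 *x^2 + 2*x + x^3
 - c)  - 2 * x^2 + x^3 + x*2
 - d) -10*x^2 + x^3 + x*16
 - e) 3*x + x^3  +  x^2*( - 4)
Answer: b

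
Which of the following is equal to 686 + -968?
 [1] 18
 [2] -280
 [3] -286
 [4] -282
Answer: 4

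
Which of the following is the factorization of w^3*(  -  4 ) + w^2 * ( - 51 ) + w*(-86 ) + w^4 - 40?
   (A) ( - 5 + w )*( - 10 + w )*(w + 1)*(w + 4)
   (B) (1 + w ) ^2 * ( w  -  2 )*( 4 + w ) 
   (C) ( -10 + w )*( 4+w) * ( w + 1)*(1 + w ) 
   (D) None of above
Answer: C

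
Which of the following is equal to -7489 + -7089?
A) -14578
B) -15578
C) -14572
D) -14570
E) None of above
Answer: A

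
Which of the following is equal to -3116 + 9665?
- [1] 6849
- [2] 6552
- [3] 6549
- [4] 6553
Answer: 3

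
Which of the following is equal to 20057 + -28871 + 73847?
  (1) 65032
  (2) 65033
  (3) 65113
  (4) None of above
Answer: 2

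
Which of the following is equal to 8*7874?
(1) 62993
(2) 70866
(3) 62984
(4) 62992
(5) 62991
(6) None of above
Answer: 4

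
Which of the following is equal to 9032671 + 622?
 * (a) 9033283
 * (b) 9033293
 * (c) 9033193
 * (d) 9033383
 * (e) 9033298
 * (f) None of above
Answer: b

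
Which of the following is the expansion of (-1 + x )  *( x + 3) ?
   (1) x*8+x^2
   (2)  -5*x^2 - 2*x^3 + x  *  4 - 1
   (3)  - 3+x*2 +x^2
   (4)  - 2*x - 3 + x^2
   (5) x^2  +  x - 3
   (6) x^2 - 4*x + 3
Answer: 3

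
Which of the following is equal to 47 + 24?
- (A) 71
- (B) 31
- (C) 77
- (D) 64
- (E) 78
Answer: A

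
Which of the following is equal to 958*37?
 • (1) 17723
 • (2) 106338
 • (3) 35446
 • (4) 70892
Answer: 3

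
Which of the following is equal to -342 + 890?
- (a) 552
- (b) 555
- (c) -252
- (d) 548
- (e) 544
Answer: d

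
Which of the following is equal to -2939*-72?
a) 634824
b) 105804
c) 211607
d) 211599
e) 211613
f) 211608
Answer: f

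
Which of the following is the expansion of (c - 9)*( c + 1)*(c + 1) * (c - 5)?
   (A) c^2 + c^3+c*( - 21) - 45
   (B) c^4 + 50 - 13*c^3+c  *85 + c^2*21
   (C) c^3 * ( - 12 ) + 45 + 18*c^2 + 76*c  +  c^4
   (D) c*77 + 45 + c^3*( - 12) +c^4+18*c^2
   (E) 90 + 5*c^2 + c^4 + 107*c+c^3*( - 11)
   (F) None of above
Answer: C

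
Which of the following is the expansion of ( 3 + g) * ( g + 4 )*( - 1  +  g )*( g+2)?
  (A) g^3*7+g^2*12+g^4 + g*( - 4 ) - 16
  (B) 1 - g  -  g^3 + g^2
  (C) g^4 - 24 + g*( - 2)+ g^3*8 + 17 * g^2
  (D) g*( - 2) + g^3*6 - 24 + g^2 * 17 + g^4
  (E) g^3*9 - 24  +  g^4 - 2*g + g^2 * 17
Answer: C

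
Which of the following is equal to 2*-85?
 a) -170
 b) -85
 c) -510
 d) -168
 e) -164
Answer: a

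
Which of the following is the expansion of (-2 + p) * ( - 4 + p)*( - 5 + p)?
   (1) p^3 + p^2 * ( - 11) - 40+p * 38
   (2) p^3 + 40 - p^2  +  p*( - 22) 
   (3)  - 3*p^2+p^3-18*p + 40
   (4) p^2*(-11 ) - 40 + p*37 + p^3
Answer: 1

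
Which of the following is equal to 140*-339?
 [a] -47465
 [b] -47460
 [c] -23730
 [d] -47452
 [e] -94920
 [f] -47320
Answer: b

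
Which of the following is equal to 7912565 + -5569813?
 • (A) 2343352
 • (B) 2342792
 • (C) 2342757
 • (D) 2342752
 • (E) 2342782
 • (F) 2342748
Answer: D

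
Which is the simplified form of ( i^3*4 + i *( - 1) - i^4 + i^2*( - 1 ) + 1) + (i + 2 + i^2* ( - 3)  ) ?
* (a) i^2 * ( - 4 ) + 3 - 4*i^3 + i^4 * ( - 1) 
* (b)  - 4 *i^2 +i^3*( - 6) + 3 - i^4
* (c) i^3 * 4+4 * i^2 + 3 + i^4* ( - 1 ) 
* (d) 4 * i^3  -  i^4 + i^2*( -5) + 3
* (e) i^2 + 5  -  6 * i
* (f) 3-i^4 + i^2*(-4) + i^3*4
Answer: f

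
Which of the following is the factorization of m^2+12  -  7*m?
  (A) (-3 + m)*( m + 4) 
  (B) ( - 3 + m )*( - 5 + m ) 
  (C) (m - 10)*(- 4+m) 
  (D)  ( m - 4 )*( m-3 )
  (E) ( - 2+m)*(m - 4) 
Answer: D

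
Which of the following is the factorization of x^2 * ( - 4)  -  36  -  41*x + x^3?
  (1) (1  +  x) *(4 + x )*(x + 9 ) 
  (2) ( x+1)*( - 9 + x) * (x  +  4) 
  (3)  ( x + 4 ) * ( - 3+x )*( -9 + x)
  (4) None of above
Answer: 2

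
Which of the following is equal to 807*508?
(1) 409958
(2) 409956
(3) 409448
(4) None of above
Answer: 2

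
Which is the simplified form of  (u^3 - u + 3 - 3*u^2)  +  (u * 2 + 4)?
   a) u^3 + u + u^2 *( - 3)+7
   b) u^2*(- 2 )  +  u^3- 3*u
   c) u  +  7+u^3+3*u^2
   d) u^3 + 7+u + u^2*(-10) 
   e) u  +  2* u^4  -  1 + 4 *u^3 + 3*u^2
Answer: a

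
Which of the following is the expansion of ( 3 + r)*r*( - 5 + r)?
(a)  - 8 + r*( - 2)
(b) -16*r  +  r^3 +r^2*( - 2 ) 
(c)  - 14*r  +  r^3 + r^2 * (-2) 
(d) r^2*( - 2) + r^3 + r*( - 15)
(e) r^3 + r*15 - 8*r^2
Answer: d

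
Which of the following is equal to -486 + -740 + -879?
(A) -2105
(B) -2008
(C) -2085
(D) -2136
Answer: A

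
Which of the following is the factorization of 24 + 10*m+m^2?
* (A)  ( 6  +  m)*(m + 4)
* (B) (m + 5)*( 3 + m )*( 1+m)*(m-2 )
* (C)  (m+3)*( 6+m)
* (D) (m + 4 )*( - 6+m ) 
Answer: A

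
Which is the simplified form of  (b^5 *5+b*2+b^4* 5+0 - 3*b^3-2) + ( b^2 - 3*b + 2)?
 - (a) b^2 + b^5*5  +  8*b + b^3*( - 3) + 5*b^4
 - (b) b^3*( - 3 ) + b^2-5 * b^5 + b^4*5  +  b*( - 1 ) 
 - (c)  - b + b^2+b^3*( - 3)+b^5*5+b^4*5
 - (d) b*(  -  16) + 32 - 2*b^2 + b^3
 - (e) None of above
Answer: c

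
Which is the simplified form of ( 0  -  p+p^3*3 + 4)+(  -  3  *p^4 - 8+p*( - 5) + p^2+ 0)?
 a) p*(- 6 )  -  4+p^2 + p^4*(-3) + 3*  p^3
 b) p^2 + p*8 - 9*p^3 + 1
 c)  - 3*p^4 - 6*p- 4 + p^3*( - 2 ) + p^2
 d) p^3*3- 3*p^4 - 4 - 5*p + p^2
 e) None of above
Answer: a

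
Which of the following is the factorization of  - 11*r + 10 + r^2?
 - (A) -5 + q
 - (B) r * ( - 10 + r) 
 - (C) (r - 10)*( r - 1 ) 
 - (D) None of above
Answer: C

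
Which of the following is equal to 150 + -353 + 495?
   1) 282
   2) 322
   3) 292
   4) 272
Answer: 3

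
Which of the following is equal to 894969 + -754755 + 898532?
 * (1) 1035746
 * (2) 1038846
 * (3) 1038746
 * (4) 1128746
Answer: 3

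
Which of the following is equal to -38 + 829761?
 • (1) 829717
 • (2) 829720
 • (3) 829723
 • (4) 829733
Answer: 3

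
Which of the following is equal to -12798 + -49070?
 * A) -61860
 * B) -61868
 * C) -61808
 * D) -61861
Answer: B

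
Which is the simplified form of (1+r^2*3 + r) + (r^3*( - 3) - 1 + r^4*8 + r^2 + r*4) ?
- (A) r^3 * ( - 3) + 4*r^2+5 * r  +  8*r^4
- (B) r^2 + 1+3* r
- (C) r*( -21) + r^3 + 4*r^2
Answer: A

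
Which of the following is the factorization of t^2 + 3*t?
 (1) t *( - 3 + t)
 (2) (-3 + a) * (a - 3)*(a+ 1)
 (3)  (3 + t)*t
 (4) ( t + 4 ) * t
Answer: 3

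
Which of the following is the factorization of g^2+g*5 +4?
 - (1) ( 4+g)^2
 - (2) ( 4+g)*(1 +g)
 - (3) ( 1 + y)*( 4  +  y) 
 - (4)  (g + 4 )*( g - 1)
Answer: 2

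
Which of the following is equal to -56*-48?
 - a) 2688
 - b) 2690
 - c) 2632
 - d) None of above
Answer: a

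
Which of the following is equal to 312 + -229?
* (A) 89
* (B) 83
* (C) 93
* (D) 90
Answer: B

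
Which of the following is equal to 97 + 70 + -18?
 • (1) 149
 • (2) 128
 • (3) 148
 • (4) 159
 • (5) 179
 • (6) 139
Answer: 1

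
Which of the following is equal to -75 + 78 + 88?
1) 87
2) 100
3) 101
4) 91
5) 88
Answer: 4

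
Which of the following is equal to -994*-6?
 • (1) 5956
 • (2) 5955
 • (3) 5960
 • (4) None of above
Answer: 4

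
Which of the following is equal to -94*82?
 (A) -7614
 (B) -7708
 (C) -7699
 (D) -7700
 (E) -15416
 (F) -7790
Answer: B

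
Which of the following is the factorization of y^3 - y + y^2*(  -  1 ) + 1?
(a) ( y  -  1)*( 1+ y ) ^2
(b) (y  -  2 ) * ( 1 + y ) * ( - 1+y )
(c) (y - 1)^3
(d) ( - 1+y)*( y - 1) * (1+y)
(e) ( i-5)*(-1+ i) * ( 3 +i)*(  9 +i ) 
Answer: d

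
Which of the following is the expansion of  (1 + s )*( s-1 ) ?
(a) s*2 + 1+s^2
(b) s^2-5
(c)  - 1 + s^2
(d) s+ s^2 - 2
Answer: c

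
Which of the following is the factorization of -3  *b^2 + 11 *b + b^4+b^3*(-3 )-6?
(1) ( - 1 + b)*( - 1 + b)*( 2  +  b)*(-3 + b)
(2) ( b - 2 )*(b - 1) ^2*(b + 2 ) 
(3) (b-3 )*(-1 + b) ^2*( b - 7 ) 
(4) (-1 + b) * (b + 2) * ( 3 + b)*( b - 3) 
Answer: 1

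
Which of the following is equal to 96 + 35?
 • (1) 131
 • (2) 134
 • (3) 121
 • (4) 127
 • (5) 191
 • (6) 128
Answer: 1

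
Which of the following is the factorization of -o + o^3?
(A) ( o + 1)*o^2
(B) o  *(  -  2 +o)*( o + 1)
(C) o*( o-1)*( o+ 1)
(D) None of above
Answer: C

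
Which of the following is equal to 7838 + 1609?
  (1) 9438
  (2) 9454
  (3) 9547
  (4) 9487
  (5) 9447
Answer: 5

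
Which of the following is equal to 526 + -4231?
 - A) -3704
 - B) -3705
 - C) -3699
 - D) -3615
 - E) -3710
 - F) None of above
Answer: B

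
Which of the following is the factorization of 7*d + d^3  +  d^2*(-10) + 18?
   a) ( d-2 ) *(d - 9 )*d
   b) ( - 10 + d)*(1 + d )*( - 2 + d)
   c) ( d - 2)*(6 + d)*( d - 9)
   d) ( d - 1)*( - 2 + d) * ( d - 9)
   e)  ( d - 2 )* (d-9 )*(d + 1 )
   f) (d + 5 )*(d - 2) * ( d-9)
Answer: e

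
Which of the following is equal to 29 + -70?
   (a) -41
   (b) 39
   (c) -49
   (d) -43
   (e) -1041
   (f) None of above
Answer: a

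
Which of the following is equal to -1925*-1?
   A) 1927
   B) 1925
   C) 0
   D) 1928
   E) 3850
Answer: B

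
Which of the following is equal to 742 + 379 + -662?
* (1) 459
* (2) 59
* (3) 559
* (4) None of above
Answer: 1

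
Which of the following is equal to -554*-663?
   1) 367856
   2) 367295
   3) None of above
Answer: 3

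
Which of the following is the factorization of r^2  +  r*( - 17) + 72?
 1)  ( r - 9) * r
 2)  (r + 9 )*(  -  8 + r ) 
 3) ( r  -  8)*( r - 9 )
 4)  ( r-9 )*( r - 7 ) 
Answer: 3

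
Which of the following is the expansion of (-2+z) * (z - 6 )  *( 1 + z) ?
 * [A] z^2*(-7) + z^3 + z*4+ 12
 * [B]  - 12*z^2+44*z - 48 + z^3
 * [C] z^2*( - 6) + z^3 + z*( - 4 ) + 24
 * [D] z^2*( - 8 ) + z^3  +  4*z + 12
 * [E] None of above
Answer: A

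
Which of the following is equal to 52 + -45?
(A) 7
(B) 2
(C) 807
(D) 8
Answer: A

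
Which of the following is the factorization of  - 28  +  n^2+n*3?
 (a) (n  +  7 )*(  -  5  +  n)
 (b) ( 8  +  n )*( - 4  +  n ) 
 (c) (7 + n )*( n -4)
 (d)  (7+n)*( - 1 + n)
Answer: c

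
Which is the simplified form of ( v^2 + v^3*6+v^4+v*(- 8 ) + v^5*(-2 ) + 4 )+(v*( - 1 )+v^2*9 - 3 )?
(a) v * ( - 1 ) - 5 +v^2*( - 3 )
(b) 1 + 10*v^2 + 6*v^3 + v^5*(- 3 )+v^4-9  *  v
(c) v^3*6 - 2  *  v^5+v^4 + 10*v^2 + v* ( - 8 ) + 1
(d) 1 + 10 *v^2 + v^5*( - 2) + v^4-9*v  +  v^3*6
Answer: d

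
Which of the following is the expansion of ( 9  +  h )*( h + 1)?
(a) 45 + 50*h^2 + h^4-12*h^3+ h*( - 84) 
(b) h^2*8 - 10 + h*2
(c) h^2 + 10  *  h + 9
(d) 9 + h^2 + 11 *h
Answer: c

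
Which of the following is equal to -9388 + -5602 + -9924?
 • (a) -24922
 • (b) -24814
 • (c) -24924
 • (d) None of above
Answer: d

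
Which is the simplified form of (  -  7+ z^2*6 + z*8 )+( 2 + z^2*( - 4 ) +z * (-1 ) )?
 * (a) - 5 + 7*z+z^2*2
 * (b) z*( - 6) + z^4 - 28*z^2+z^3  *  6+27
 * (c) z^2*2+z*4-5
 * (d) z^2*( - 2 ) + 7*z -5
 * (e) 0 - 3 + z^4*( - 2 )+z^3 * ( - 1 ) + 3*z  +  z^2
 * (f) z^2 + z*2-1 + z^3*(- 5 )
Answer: a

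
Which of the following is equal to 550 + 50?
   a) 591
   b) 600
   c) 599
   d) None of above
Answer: b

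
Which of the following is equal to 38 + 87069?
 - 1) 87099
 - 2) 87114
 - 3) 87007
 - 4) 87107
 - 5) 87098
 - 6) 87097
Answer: 4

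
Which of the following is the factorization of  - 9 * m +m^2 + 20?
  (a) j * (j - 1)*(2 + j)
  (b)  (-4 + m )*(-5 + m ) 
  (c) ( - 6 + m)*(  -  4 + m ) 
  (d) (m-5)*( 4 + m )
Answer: b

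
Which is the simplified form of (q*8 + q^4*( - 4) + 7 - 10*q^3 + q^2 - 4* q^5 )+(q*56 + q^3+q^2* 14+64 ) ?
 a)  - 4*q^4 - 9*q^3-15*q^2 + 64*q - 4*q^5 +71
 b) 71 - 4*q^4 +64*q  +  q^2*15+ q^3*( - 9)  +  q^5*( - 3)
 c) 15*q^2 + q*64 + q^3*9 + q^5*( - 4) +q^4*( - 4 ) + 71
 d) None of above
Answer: d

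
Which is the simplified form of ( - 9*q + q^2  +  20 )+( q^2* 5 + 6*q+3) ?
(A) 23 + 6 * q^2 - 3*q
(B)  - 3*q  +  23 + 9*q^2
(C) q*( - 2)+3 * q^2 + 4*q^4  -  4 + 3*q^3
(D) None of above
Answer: A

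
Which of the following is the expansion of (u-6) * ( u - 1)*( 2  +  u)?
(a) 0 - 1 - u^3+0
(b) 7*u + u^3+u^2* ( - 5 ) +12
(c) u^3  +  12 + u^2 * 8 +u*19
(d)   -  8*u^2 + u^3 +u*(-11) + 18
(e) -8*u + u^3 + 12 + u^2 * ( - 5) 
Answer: e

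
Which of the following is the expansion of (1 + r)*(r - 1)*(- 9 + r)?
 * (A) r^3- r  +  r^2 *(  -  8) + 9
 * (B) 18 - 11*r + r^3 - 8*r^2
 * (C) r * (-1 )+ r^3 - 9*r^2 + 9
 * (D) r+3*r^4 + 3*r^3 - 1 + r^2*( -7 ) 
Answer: C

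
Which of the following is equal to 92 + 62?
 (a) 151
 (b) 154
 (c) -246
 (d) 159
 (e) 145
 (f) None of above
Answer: b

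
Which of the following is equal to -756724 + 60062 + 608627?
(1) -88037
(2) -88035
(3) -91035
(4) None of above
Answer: 2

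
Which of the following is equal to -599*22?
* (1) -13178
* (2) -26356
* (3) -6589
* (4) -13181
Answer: 1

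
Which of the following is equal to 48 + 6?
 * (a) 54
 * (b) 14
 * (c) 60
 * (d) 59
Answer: a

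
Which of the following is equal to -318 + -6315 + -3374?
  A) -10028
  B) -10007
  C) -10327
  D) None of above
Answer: B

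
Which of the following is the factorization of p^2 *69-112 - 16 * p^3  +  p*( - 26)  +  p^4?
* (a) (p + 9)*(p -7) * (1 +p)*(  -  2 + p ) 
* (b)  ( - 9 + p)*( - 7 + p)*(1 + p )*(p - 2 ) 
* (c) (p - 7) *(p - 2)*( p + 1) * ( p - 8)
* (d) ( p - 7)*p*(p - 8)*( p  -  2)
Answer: c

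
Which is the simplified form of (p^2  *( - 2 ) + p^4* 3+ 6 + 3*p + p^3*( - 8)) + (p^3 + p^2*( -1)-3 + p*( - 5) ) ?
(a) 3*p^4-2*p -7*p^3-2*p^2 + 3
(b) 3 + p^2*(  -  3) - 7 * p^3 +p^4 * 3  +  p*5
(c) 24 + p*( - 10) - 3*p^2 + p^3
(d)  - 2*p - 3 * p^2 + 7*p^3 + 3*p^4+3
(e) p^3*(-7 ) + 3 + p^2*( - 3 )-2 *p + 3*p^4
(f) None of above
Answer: e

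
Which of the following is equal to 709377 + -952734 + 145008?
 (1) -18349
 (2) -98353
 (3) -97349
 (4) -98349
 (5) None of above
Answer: 4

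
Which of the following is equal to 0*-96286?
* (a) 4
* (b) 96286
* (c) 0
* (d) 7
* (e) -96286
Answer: c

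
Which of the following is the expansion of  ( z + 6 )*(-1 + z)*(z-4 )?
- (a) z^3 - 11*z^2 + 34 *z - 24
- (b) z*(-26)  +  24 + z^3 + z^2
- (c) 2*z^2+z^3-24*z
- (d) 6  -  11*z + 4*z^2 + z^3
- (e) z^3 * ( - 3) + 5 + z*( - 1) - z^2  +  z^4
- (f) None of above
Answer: b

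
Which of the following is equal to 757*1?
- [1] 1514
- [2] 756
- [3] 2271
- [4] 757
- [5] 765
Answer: 4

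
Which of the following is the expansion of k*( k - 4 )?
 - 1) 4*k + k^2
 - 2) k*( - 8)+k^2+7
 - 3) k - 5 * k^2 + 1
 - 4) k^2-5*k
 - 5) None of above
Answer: 5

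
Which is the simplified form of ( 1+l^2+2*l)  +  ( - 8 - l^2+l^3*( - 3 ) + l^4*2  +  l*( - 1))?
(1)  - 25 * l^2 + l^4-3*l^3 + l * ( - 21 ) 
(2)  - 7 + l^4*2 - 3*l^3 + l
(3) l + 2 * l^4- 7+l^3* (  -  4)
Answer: 2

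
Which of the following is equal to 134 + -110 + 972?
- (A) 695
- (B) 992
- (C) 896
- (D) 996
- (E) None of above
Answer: D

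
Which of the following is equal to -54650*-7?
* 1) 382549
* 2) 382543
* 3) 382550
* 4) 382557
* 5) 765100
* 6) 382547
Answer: 3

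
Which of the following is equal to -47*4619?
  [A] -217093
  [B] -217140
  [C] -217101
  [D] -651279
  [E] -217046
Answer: A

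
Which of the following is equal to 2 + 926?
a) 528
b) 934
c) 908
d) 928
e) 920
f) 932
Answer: d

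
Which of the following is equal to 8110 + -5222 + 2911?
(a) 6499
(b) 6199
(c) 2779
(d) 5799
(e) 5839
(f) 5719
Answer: d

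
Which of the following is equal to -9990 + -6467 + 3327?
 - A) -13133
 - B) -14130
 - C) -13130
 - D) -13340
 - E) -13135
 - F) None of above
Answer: C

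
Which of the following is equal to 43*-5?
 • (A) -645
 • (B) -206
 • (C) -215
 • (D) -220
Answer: C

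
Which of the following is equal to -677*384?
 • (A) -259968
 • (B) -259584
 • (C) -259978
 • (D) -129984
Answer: A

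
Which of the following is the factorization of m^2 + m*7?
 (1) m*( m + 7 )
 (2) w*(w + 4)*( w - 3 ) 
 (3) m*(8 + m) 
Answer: 1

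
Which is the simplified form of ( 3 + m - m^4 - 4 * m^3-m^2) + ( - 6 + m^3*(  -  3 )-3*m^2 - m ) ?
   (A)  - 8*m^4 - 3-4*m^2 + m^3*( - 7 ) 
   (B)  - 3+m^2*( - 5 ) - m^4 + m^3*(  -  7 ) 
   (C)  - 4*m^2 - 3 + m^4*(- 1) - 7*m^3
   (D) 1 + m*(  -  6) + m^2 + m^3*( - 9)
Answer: C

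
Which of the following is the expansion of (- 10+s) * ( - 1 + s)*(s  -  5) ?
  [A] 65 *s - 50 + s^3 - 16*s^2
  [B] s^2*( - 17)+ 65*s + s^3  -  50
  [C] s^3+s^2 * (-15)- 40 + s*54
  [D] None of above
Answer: A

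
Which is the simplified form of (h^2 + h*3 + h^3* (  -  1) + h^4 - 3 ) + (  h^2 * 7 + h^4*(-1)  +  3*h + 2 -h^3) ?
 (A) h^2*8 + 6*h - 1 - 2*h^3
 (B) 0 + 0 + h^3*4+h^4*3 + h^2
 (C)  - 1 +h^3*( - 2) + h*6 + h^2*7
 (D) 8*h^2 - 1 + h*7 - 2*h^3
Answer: A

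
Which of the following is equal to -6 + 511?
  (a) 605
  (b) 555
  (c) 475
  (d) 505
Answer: d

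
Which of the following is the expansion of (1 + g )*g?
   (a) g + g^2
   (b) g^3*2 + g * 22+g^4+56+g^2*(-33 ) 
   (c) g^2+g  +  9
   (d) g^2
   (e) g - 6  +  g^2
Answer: a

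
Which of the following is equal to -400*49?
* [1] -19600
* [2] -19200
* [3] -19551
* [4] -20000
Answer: 1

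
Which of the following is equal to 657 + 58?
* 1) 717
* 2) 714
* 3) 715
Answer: 3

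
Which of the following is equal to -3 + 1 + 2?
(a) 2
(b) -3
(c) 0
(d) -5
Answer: c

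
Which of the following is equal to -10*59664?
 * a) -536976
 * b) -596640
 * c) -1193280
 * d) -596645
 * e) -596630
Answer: b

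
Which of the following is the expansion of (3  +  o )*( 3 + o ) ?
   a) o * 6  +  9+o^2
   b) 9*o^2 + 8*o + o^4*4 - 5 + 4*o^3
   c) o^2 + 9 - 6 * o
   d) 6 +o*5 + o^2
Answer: a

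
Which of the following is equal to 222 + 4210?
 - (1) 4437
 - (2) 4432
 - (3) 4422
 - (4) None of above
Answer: 2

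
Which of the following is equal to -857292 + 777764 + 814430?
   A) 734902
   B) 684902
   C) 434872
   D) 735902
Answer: A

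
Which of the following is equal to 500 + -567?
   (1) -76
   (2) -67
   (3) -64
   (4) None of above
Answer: 2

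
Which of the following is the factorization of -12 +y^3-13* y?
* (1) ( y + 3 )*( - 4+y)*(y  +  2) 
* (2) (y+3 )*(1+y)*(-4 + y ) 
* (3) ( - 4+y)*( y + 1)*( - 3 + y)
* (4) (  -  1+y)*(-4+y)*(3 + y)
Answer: 2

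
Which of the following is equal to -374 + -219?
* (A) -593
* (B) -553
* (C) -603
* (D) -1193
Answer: A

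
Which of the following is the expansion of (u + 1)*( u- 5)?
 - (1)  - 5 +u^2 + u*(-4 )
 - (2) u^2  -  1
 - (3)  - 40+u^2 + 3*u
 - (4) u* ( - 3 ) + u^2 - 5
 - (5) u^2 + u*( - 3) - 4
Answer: 1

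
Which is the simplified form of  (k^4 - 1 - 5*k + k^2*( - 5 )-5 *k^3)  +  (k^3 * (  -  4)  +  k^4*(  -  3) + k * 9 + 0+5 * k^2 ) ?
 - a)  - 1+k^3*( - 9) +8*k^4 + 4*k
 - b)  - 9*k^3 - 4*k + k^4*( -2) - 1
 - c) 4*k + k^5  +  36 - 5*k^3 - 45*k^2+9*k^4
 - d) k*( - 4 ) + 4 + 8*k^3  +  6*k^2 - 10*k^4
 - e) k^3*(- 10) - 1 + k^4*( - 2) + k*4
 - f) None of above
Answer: f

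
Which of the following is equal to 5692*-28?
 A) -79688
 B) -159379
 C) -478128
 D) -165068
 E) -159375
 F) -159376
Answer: F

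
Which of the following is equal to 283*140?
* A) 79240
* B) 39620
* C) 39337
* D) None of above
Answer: B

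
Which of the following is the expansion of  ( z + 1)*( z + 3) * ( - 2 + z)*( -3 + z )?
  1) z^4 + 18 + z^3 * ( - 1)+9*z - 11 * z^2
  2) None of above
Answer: 1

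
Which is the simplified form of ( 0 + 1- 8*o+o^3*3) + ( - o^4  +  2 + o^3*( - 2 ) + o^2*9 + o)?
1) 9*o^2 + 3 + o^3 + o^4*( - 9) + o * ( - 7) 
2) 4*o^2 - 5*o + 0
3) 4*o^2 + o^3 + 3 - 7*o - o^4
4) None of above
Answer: 4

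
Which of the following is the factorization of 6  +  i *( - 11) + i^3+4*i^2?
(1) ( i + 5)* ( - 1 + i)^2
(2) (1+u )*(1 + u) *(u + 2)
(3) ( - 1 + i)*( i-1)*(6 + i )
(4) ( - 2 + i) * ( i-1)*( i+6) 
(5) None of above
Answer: 3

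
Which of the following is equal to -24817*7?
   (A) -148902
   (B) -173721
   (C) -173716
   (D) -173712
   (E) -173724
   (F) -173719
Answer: F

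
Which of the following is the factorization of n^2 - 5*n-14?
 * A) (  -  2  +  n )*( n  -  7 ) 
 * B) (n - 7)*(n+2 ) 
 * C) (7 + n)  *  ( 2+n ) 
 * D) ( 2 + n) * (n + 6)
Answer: B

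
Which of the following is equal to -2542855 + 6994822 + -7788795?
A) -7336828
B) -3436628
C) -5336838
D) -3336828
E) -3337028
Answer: D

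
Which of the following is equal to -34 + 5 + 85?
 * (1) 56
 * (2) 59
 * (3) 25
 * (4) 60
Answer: 1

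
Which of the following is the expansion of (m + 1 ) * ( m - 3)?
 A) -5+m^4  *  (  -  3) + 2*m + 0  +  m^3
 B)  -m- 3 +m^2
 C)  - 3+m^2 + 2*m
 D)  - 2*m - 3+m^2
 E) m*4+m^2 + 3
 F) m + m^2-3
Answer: D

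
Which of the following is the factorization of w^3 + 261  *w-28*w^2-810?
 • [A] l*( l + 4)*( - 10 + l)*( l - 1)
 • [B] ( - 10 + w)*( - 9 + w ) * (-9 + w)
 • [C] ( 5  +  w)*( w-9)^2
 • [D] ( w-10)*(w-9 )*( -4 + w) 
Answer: B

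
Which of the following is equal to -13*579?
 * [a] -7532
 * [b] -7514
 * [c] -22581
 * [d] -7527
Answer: d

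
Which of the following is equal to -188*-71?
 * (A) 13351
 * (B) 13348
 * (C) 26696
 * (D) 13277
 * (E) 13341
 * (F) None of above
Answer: B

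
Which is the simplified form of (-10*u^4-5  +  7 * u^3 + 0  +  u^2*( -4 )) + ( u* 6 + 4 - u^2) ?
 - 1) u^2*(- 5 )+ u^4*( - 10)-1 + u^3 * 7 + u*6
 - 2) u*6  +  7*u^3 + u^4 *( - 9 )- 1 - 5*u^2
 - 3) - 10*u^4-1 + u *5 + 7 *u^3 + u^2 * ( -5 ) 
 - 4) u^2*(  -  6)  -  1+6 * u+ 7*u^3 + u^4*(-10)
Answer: 1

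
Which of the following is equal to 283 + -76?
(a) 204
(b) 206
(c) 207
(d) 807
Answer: c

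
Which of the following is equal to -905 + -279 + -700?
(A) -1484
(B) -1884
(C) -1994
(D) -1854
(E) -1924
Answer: B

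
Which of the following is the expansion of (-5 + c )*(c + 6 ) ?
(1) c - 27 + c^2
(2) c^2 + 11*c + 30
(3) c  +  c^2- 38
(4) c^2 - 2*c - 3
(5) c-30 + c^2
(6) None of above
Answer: 5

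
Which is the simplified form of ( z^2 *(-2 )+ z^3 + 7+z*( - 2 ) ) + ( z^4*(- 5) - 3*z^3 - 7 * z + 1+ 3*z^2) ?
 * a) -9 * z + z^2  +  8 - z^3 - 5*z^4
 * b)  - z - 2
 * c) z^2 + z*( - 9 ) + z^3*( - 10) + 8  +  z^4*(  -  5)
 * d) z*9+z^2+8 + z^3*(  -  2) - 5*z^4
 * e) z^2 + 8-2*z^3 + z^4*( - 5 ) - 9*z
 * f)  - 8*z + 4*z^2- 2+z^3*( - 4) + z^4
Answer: e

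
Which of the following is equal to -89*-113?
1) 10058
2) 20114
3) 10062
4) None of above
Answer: 4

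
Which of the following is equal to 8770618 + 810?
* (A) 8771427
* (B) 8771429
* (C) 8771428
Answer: C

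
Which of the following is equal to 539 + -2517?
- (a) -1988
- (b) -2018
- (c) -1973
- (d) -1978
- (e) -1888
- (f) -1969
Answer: d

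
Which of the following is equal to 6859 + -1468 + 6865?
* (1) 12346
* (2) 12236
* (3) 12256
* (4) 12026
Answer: 3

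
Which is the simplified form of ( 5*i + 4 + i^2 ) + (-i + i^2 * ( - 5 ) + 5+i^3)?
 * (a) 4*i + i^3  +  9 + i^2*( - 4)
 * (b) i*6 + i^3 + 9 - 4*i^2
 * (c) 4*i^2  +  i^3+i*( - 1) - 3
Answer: a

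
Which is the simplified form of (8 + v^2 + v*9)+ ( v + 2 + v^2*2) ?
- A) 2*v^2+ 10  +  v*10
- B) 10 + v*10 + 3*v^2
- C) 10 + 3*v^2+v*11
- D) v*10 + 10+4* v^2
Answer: B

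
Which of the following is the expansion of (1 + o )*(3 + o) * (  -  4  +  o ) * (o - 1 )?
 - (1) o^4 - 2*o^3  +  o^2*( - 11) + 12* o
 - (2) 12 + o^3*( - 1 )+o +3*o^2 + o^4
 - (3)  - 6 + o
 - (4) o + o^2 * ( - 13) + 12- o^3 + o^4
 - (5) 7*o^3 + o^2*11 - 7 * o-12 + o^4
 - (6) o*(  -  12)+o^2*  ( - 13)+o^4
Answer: 4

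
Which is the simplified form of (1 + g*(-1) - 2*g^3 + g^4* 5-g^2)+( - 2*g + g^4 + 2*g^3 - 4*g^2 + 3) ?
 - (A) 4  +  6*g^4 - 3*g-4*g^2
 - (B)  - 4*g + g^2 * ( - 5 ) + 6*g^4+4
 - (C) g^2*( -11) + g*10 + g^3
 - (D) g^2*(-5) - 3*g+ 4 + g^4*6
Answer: D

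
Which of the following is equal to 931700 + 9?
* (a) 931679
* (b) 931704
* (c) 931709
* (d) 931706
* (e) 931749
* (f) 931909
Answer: c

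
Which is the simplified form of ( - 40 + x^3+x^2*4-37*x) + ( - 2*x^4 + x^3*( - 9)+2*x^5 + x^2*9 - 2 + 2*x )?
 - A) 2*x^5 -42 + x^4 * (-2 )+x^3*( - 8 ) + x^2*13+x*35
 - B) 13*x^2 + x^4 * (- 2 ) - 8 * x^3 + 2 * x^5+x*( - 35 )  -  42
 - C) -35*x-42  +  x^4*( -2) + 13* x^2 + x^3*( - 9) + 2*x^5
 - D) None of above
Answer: B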